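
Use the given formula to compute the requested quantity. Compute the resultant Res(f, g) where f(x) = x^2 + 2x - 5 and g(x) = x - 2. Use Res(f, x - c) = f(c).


For Res(f, x - c), we evaluate f at x = c.
f(2) = 2^2 + 2*2 - 5
= 4 + 4 - 5
= 8 - 5 = 3
Res(f, g) = 3

3


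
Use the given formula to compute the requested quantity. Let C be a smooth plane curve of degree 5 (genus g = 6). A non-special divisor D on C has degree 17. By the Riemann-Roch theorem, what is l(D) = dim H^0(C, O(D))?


First, compute the genus of a smooth plane curve of degree 5:
g = (d-1)(d-2)/2 = (5-1)(5-2)/2 = 6
For a non-special divisor D (i.e., h^1(D) = 0), Riemann-Roch gives:
l(D) = deg(D) - g + 1
Since deg(D) = 17 >= 2g - 1 = 11, D is non-special.
l(D) = 17 - 6 + 1 = 12

12


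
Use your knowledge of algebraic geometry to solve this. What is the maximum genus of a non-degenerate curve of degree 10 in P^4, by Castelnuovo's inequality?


Castelnuovo's bound: write d - 1 = m(r-1) + epsilon with 0 <= epsilon < r-1.
d - 1 = 10 - 1 = 9
r - 1 = 4 - 1 = 3
9 = 3*3 + 0, so m = 3, epsilon = 0
pi(d, r) = m(m-1)(r-1)/2 + m*epsilon
= 3*2*3/2 + 3*0
= 18/2 + 0
= 9 + 0 = 9

9


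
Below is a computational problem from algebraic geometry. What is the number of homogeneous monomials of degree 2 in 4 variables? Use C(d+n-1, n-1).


The number of degree-2 monomials in 4 variables is C(d+n-1, n-1).
= C(2+4-1, 4-1) = C(5, 3)
= 10

10


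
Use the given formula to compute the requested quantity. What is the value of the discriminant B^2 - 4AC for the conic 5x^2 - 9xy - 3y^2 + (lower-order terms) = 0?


The discriminant of a conic Ax^2 + Bxy + Cy^2 + ... = 0 is B^2 - 4AC.
B^2 = (-9)^2 = 81
4AC = 4*5*(-3) = -60
Discriminant = 81 + 60 = 141

141


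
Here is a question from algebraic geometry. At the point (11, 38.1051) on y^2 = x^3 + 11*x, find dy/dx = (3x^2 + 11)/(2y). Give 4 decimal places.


Using implicit differentiation of y^2 = x^3 + 11*x:
2y * dy/dx = 3x^2 + 11
dy/dx = (3x^2 + 11)/(2y)
Numerator: 3*11^2 + 11 = 374
Denominator: 2*38.1051 = 76.2102
dy/dx = 374/76.2102 = 4.9075

4.9075


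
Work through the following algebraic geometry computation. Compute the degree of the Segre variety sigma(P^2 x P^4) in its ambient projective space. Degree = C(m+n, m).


The degree of the Segre variety P^2 x P^4 is C(m+n, m).
= C(6, 2)
= 15

15


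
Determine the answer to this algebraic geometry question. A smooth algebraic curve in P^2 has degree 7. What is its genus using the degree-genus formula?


Using the genus formula for smooth plane curves:
g = (d-1)(d-2)/2
g = (7-1)(7-2)/2
g = 6*5/2
g = 30/2 = 15

15


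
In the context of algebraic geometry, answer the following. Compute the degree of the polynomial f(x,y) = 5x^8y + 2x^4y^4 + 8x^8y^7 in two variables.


Examine each term for its total degree (sum of exponents).
  Term '5x^8y' has total degree 8+1 = 9.
  Term '2x^4y^4' has total degree 4+4 = 8.
  Term '8x^8y^7' has total degree 8+7 = 15.
The maximum total degree among all terms is 15.

15


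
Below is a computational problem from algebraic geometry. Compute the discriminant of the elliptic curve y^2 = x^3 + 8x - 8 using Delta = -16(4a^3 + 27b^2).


Compute each component:
4a^3 = 4*8^3 = 4*512 = 2048
27b^2 = 27*(-8)^2 = 27*64 = 1728
4a^3 + 27b^2 = 2048 + 1728 = 3776
Delta = -16*3776 = -60416

-60416


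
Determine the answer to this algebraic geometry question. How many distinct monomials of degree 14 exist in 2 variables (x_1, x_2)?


The number of degree-14 monomials in 2 variables is C(d+n-1, n-1).
= C(14+2-1, 2-1) = C(15, 1)
= 15

15


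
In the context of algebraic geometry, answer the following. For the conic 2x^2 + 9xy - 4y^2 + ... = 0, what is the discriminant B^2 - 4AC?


The discriminant of a conic Ax^2 + Bxy + Cy^2 + ... = 0 is B^2 - 4AC.
B^2 = 9^2 = 81
4AC = 4*2*(-4) = -32
Discriminant = 81 + 32 = 113

113


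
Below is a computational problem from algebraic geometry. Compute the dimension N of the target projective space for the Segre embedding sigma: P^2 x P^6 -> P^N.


The Segre embedding maps P^m x P^n into P^N via
all products of coordinates from each factor.
N = (m+1)(n+1) - 1
N = (2+1)(6+1) - 1
N = 3*7 - 1
N = 21 - 1 = 20

20


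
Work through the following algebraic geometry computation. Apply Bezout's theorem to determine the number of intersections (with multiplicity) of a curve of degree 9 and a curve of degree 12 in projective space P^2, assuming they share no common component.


Bezout's theorem states the intersection count equals the product of degrees.
Intersection count = 9 * 12 = 108

108


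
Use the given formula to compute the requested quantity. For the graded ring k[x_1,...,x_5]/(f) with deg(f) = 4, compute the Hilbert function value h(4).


For R = k[x_1,...,x_n]/(f) with f homogeneous of degree e:
The Hilbert series is (1 - t^e)/(1 - t)^n.
So h(d) = C(d+n-1, n-1) - C(d-e+n-1, n-1) for d >= e.
With n=5, e=4, d=4:
C(4+5-1, 5-1) = C(8, 4) = 70
C(4-4+5-1, 5-1) = C(4, 4) = 1
h(4) = 70 - 1 = 69

69


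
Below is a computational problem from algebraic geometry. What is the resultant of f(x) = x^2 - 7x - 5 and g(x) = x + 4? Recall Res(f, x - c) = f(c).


For Res(f, x - c), we evaluate f at x = c.
f(-4) = (-4)^2 - 7*(-4) - 5
= 16 + 28 - 5
= 44 - 5 = 39
Res(f, g) = 39

39


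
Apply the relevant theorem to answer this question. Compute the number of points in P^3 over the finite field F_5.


P^3(F_5) has (q^(n+1) - 1)/(q - 1) points.
= 5^3 + 5^2 + 5^1 + 5^0
= 125 + 25 + 5 + 1
= 156

156


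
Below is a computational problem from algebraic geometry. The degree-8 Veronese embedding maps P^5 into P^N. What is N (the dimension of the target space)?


The Veronese embedding v_d: P^n -> P^N maps each point to all
degree-d monomials in n+1 homogeneous coordinates.
N = C(n+d, d) - 1
N = C(5+8, 8) - 1
N = C(13, 8) - 1
C(13, 8) = 1287
N = 1287 - 1 = 1286

1286


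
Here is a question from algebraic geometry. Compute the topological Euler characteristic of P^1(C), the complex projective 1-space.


The complex projective space P^1 has one cell in each even real dimension 0, 2, ..., 2.
The cohomology groups are H^{2k}(P^1) = Z for k = 0,...,1, and 0 otherwise.
Euler characteristic = sum of Betti numbers = 1 per even-dimensional cohomology group.
chi(P^1) = 1 + 1 = 2

2


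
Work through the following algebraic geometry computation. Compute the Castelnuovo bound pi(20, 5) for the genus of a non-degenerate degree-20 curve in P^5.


Castelnuovo's bound: write d - 1 = m(r-1) + epsilon with 0 <= epsilon < r-1.
d - 1 = 20 - 1 = 19
r - 1 = 5 - 1 = 4
19 = 4*4 + 3, so m = 4, epsilon = 3
pi(d, r) = m(m-1)(r-1)/2 + m*epsilon
= 4*3*4/2 + 4*3
= 48/2 + 12
= 24 + 12 = 36

36


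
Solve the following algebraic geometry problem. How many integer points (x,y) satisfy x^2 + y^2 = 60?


Systematically check integer values of x where x^2 <= 60.
For each valid x, check if 60 - x^2 is a perfect square.
Total integer solutions found: 0

0


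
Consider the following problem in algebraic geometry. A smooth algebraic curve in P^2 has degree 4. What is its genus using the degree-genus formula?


Using the genus formula for smooth plane curves:
g = (d-1)(d-2)/2
g = (4-1)(4-2)/2
g = 3*2/2
g = 6/2 = 3

3


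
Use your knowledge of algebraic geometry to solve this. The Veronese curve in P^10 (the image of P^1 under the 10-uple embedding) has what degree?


The rational normal curve in P^10 is the image of P^1 under the 10-uple Veronese.
A general hyperplane in P^10 pulls back to a degree-10 form on P^1, which has 10 zeros,
so the curve meets a general hyperplane in 10 points. Degree = 10.

10


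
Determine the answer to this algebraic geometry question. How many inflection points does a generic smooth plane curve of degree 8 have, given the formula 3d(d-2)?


For a general smooth plane curve C of degree d, the inflection points are
the intersection of C with its Hessian curve, which has degree 3(d-2).
By Bezout, the total intersection number is d * 3(d-2) = 8 * 18 = 144.
For a general curve every flex is ordinary, so each contributes
multiplicity 1 to C·Hess(C), and the number of distinct inflection
points is 3d(d-2).
Inflection points = 3*8*(8-2) = 3*8*6 = 144

144


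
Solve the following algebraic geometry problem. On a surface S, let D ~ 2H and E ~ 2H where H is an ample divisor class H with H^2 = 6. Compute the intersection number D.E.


Using bilinearity of the intersection pairing on a surface S:
(aH).(bH) = ab * (H.H)
We have H^2 = 6.
D.E = (2H).(2H) = 2*2*6
= 4*6
= 24

24


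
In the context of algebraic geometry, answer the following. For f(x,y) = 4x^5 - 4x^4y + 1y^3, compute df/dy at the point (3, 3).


df/dy = (-4)*x^4 + 3*1*y^2
At (3,3): (-4)*3^4 + 3*1*3^2
= -324 + 27
= -297

-297


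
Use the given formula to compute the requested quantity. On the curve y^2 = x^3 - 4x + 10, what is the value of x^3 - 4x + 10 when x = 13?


Compute x^3 - 4x + 10 at x = 13:
x^3 = 13^3 = 2197
(-4)*x = (-4)*13 = -52
Sum: 2197 - 52 + 10 = 2155

2155


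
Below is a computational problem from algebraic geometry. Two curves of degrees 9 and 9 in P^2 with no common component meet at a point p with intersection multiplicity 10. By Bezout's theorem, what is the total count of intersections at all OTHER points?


By Bezout's theorem, the total intersection number is d1 * d2.
Total = 9 * 9 = 81
Intersection multiplicity at p = 10
Remaining intersections = 81 - 10 = 71

71


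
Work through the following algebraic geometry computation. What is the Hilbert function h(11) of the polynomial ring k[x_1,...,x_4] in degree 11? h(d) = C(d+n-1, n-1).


The Hilbert function for the polynomial ring in 4 variables is:
h(d) = C(d+n-1, n-1)
h(11) = C(11+4-1, 4-1) = C(14, 3)
= 14! / (3! * 11!)
= 364

364


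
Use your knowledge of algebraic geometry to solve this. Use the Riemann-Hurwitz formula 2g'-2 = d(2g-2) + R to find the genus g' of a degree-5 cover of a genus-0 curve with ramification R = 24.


Riemann-Hurwitz formula: 2g' - 2 = d(2g - 2) + R
Given: d = 5, g = 0, R = 24
2g' - 2 = 5*(2*0 - 2) + 24
2g' - 2 = 5*(-2) + 24
2g' - 2 = -10 + 24 = 14
2g' = 16
g' = 8

8


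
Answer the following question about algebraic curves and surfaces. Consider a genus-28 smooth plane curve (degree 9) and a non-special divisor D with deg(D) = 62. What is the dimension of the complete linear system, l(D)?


First, compute the genus of a smooth plane curve of degree 9:
g = (d-1)(d-2)/2 = (9-1)(9-2)/2 = 28
For a non-special divisor D (i.e., h^1(D) = 0), Riemann-Roch gives:
l(D) = deg(D) - g + 1
Since deg(D) = 62 >= 2g - 1 = 55, D is non-special.
l(D) = 62 - 28 + 1 = 35

35


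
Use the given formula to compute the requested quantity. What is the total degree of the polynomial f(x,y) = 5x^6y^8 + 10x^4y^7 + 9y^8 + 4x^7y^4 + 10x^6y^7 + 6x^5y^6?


Examine each term for its total degree (sum of exponents).
  Term '5x^6y^8' has total degree 6+8 = 14.
  Term '10x^4y^7' has total degree 4+7 = 11.
  Term '9y^8' has total degree 0+8 = 8.
  Term '4x^7y^4' has total degree 7+4 = 11.
  Term '10x^6y^7' has total degree 6+7 = 13.
  Term '6x^5y^6' has total degree 5+6 = 11.
The maximum total degree among all terms is 14.

14


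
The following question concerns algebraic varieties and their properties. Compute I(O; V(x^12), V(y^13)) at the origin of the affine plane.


The intersection multiplicity of V(x^a) and V(y^b) at the origin is:
I(O; V(x^12), V(y^13)) = dim_k(k[x,y]/(x^12, y^13))
A basis for k[x,y]/(x^12, y^13) is the set of monomials x^i * y^j
where 0 <= i < 12 and 0 <= j < 13.
The number of such monomials is 12 * 13 = 156

156


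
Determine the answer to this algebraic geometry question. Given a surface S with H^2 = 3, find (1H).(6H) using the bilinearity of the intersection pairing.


Using bilinearity of the intersection pairing on a surface S:
(aH).(bH) = ab * (H.H)
We have H^2 = 3.
D.E = (1H).(6H) = 1*6*3
= 6*3
= 18

18


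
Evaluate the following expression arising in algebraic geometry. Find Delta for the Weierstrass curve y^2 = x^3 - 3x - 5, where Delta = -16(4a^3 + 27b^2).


Compute each component:
4a^3 = 4*(-3)^3 = 4*(-27) = -108
27b^2 = 27*(-5)^2 = 27*25 = 675
4a^3 + 27b^2 = -108 + 675 = 567
Delta = -16*567 = -9072

-9072


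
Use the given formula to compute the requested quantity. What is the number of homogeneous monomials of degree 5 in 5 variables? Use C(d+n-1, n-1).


The number of degree-5 monomials in 5 variables is C(d+n-1, n-1).
= C(5+5-1, 5-1) = C(9, 4)
= 126

126


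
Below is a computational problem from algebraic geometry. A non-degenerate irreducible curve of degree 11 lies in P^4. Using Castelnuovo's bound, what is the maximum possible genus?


Castelnuovo's bound: write d - 1 = m(r-1) + epsilon with 0 <= epsilon < r-1.
d - 1 = 11 - 1 = 10
r - 1 = 4 - 1 = 3
10 = 3*3 + 1, so m = 3, epsilon = 1
pi(d, r) = m(m-1)(r-1)/2 + m*epsilon
= 3*2*3/2 + 3*1
= 18/2 + 3
= 9 + 3 = 12

12


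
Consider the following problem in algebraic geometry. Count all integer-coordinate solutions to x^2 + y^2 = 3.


Systematically check integer values of x where x^2 <= 3.
For each valid x, check if 3 - x^2 is a perfect square.
Total integer solutions found: 0

0


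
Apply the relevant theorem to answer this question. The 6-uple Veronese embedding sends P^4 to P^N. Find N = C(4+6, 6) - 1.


The Veronese embedding v_d: P^n -> P^N maps each point to all
degree-d monomials in n+1 homogeneous coordinates.
N = C(n+d, d) - 1
N = C(4+6, 6) - 1
N = C(10, 6) - 1
C(10, 6) = 210
N = 210 - 1 = 209

209


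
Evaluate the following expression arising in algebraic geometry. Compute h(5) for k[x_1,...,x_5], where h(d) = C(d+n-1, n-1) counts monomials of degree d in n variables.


The Hilbert function for the polynomial ring in 5 variables is:
h(d) = C(d+n-1, n-1)
h(5) = C(5+5-1, 5-1) = C(9, 4)
= 9! / (4! * 5!)
= 126

126


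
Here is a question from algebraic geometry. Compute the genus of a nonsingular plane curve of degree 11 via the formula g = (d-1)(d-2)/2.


Using the genus formula for smooth plane curves:
g = (d-1)(d-2)/2
g = (11-1)(11-2)/2
g = 10*9/2
g = 90/2 = 45

45


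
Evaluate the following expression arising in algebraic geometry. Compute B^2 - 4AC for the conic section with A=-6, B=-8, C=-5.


The discriminant of a conic Ax^2 + Bxy + Cy^2 + ... = 0 is B^2 - 4AC.
B^2 = (-8)^2 = 64
4AC = 4*(-6)*(-5) = 120
Discriminant = 64 - 120 = -56

-56


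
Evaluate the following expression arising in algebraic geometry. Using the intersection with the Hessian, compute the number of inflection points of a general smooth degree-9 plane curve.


For a general smooth plane curve C of degree d, the inflection points are
the intersection of C with its Hessian curve, which has degree 3(d-2).
By Bezout, the total intersection number is d * 3(d-2) = 9 * 21 = 189.
For a general curve every flex is ordinary, so each contributes
multiplicity 1 to C·Hess(C), and the number of distinct inflection
points is 3d(d-2).
Inflection points = 3*9*(9-2) = 3*9*7 = 189

189


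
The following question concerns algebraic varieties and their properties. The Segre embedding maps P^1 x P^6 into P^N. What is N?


The Segre embedding maps P^m x P^n into P^N via
all products of coordinates from each factor.
N = (m+1)(n+1) - 1
N = (1+1)(6+1) - 1
N = 2*7 - 1
N = 14 - 1 = 13

13


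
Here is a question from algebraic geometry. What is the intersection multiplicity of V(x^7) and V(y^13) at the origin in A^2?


The intersection multiplicity of V(x^a) and V(y^b) at the origin is:
I(O; V(x^7), V(y^13)) = dim_k(k[x,y]/(x^7, y^13))
A basis for k[x,y]/(x^7, y^13) is the set of monomials x^i * y^j
where 0 <= i < 7 and 0 <= j < 13.
The number of such monomials is 7 * 13 = 91

91


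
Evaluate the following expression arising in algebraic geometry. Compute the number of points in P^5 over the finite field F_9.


P^5(F_9) has (q^(n+1) - 1)/(q - 1) points.
= 9^5 + 9^4 + 9^3 + 9^2 + 9^1 + 9^0
= 59049 + 6561 + 729 + 81 + 9 + 1
= 66430

66430


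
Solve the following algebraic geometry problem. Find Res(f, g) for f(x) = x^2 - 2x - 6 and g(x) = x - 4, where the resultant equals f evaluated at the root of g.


For Res(f, x - c), we evaluate f at x = c.
f(4) = 4^2 - 2*4 - 6
= 16 - 8 - 6
= 8 - 6 = 2
Res(f, g) = 2

2


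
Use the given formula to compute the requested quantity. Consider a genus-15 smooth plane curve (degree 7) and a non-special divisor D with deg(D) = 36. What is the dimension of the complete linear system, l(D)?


First, compute the genus of a smooth plane curve of degree 7:
g = (d-1)(d-2)/2 = (7-1)(7-2)/2 = 15
For a non-special divisor D (i.e., h^1(D) = 0), Riemann-Roch gives:
l(D) = deg(D) - g + 1
Since deg(D) = 36 >= 2g - 1 = 29, D is non-special.
l(D) = 36 - 15 + 1 = 22

22


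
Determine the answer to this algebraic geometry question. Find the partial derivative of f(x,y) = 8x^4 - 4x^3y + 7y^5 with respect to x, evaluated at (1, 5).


df/dx = 4*8*x^3 + 3*(-4)*x^2*y
At (1,5): 4*8*1^3 + 3*(-4)*1^2*5
= 32 - 60
= -28

-28


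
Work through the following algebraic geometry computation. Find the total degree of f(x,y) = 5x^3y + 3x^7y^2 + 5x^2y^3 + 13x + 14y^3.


Examine each term for its total degree (sum of exponents).
  Term '5x^3y' has total degree 3+1 = 4.
  Term '3x^7y^2' has total degree 7+2 = 9.
  Term '5x^2y^3' has total degree 2+3 = 5.
  Term '13x' has total degree 1+0 = 1.
  Term '14y^3' has total degree 0+3 = 3.
The maximum total degree among all terms is 9.

9


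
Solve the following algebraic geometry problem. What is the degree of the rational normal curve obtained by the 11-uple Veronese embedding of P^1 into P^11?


The rational normal curve in P^11 is the image of P^1 under the 11-uple Veronese.
A general hyperplane in P^11 pulls back to a degree-11 form on P^1, which has 11 zeros,
so the curve meets a general hyperplane in 11 points. Degree = 11.

11


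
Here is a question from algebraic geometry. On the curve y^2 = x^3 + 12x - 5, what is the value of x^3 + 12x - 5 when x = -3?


Compute x^3 + 12x - 5 at x = -3:
x^3 = (-3)^3 = -27
12*x = 12*(-3) = -36
Sum: -27 - 36 - 5 = -68

-68


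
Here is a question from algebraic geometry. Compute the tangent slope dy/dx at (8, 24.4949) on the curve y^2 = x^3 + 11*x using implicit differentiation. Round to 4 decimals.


Using implicit differentiation of y^2 = x^3 + 11*x:
2y * dy/dx = 3x^2 + 11
dy/dx = (3x^2 + 11)/(2y)
Numerator: 3*8^2 + 11 = 203
Denominator: 2*24.4949 = 48.9898
dy/dx = 203/48.9898 = 4.1437

4.1437


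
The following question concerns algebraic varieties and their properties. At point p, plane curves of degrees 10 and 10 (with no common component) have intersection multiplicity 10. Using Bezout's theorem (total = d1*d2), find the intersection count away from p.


By Bezout's theorem, the total intersection number is d1 * d2.
Total = 10 * 10 = 100
Intersection multiplicity at p = 10
Remaining intersections = 100 - 10 = 90

90


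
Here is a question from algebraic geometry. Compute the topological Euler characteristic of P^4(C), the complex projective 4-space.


The complex projective space P^4 has one cell in each even real dimension 0, 2, ..., 8.
The cohomology groups are H^{2k}(P^4) = Z for k = 0,...,4, and 0 otherwise.
Euler characteristic = sum of Betti numbers = 1 per even-dimensional cohomology group.
chi(P^4) = 4 + 1 = 5

5


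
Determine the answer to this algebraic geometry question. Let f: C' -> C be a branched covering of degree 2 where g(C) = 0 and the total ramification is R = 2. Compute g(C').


Riemann-Hurwitz formula: 2g' - 2 = d(2g - 2) + R
Given: d = 2, g = 0, R = 2
2g' - 2 = 2*(2*0 - 2) + 2
2g' - 2 = 2*(-2) + 2
2g' - 2 = -4 + 2 = -2
2g' = 0
g' = 0

0


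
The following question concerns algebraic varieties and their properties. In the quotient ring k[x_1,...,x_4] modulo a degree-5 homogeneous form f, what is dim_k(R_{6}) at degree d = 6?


For R = k[x_1,...,x_n]/(f) with f homogeneous of degree e:
The Hilbert series is (1 - t^e)/(1 - t)^n.
So h(d) = C(d+n-1, n-1) - C(d-e+n-1, n-1) for d >= e.
With n=4, e=5, d=6:
C(6+4-1, 4-1) = C(9, 3) = 84
C(6-5+4-1, 4-1) = C(4, 3) = 4
h(6) = 84 - 4 = 80

80


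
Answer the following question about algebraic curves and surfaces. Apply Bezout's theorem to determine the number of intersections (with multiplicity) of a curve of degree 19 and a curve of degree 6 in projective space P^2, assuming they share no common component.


Bezout's theorem states the intersection count equals the product of degrees.
Intersection count = 19 * 6 = 114

114


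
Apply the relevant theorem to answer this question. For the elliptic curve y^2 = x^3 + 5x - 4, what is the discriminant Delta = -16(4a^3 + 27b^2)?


Compute each component:
4a^3 = 4*5^3 = 4*125 = 500
27b^2 = 27*(-4)^2 = 27*16 = 432
4a^3 + 27b^2 = 500 + 432 = 932
Delta = -16*932 = -14912

-14912


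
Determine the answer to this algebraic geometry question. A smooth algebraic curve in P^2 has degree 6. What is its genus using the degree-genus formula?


Using the genus formula for smooth plane curves:
g = (d-1)(d-2)/2
g = (6-1)(6-2)/2
g = 5*4/2
g = 20/2 = 10

10


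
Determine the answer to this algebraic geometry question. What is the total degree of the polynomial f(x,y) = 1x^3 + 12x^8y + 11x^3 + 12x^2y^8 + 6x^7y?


Examine each term for its total degree (sum of exponents).
  Term '1x^3' has total degree 3+0 = 3.
  Term '12x^8y' has total degree 8+1 = 9.
  Term '11x^3' has total degree 3+0 = 3.
  Term '12x^2y^8' has total degree 2+8 = 10.
  Term '6x^7y' has total degree 7+1 = 8.
The maximum total degree among all terms is 10.

10


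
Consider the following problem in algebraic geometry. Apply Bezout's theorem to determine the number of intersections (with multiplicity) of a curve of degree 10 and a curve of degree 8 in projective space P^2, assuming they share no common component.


Bezout's theorem states the intersection count equals the product of degrees.
Intersection count = 10 * 8 = 80

80


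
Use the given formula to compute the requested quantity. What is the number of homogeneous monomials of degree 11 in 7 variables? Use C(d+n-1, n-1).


The number of degree-11 monomials in 7 variables is C(d+n-1, n-1).
= C(11+7-1, 7-1) = C(17, 6)
= 12376

12376


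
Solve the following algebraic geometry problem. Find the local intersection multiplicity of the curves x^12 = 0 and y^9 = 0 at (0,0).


The intersection multiplicity of V(x^a) and V(y^b) at the origin is:
I(O; V(x^12), V(y^9)) = dim_k(k[x,y]/(x^12, y^9))
A basis for k[x,y]/(x^12, y^9) is the set of monomials x^i * y^j
where 0 <= i < 12 and 0 <= j < 9.
The number of such monomials is 12 * 9 = 108

108


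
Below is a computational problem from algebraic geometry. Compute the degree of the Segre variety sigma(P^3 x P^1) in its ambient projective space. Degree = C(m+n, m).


The degree of the Segre variety P^3 x P^1 is C(m+n, m).
= C(4, 3)
= 4

4


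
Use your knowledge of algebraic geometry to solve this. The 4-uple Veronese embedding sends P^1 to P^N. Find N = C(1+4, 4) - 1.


The Veronese embedding v_d: P^n -> P^N maps each point to all
degree-d monomials in n+1 homogeneous coordinates.
N = C(n+d, d) - 1
N = C(1+4, 4) - 1
N = C(5, 4) - 1
C(5, 4) = 5
N = 5 - 1 = 4

4


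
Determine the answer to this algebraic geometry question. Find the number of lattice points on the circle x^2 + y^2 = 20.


Systematically check integer values of x where x^2 <= 20.
For each valid x, check if 20 - x^2 is a perfect square.
x=2: 20 - 4 = 16, sqrt = 4 (valid)
x=4: 20 - 16 = 4, sqrt = 2 (valid)
Total integer solutions found: 8

8


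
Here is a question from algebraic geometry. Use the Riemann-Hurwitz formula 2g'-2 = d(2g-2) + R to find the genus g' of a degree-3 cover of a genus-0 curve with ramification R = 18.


Riemann-Hurwitz formula: 2g' - 2 = d(2g - 2) + R
Given: d = 3, g = 0, R = 18
2g' - 2 = 3*(2*0 - 2) + 18
2g' - 2 = 3*(-2) + 18
2g' - 2 = -6 + 18 = 12
2g' = 14
g' = 7

7


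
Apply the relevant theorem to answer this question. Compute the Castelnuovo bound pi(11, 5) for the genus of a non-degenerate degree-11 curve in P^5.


Castelnuovo's bound: write d - 1 = m(r-1) + epsilon with 0 <= epsilon < r-1.
d - 1 = 11 - 1 = 10
r - 1 = 5 - 1 = 4
10 = 2*4 + 2, so m = 2, epsilon = 2
pi(d, r) = m(m-1)(r-1)/2 + m*epsilon
= 2*1*4/2 + 2*2
= 8/2 + 4
= 4 + 4 = 8

8


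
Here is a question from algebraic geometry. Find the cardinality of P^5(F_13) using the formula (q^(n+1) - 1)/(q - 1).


P^5(F_13) has (q^(n+1) - 1)/(q - 1) points.
= 13^5 + 13^4 + 13^3 + 13^2 + 13^1 + 13^0
= 371293 + 28561 + 2197 + 169 + 13 + 1
= 402234

402234


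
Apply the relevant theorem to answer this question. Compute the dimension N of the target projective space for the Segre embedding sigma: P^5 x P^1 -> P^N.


The Segre embedding maps P^m x P^n into P^N via
all products of coordinates from each factor.
N = (m+1)(n+1) - 1
N = (5+1)(1+1) - 1
N = 6*2 - 1
N = 12 - 1 = 11

11


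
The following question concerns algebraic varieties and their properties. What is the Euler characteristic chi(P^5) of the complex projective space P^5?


The complex projective space P^5 has one cell in each even real dimension 0, 2, ..., 10.
The cohomology groups are H^{2k}(P^5) = Z for k = 0,...,5, and 0 otherwise.
Euler characteristic = sum of Betti numbers = 1 per even-dimensional cohomology group.
chi(P^5) = 5 + 1 = 6

6


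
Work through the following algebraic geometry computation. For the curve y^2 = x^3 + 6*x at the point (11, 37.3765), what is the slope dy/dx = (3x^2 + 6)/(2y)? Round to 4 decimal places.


Using implicit differentiation of y^2 = x^3 + 6*x:
2y * dy/dx = 3x^2 + 6
dy/dx = (3x^2 + 6)/(2y)
Numerator: 3*11^2 + 6 = 369
Denominator: 2*37.3765 = 74.753
dy/dx = 369/74.753 = 4.9363

4.9363


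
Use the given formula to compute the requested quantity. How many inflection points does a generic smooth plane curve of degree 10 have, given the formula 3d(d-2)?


For a general smooth plane curve C of degree d, the inflection points are
the intersection of C with its Hessian curve, which has degree 3(d-2).
By Bezout, the total intersection number is d * 3(d-2) = 10 * 24 = 240.
For a general curve every flex is ordinary, so each contributes
multiplicity 1 to C·Hess(C), and the number of distinct inflection
points is 3d(d-2).
Inflection points = 3*10*(10-2) = 3*10*8 = 240

240


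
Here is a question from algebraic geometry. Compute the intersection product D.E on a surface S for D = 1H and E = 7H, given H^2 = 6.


Using bilinearity of the intersection pairing on a surface S:
(aH).(bH) = ab * (H.H)
We have H^2 = 6.
D.E = (1H).(7H) = 1*7*6
= 7*6
= 42

42


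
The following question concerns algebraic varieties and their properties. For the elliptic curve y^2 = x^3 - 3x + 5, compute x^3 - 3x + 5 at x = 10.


Compute x^3 - 3x + 5 at x = 10:
x^3 = 10^3 = 1000
(-3)*x = (-3)*10 = -30
Sum: 1000 - 30 + 5 = 975

975


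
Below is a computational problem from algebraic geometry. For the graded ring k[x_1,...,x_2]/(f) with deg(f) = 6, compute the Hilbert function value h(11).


For R = k[x_1,...,x_n]/(f) with f homogeneous of degree e:
The Hilbert series is (1 - t^e)/(1 - t)^n.
So h(d) = C(d+n-1, n-1) - C(d-e+n-1, n-1) for d >= e.
With n=2, e=6, d=11:
C(11+2-1, 2-1) = C(12, 1) = 12
C(11-6+2-1, 2-1) = C(6, 1) = 6
h(11) = 12 - 6 = 6

6


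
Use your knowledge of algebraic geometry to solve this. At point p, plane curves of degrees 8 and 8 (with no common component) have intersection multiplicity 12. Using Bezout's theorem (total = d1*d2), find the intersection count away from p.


By Bezout's theorem, the total intersection number is d1 * d2.
Total = 8 * 8 = 64
Intersection multiplicity at p = 12
Remaining intersections = 64 - 12 = 52

52


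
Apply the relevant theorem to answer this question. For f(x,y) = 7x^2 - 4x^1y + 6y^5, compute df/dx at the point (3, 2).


df/dx = 2*7*x^1 + 1*(-4)*x^0*y
At (3,2): 2*7*3^1 + 1*(-4)*3^0*2
= 42 - 8
= 34

34


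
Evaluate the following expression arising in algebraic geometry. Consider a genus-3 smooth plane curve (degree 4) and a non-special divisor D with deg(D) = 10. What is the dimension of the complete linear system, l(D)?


First, compute the genus of a smooth plane curve of degree 4:
g = (d-1)(d-2)/2 = (4-1)(4-2)/2 = 3
For a non-special divisor D (i.e., h^1(D) = 0), Riemann-Roch gives:
l(D) = deg(D) - g + 1
Since deg(D) = 10 >= 2g - 1 = 5, D is non-special.
l(D) = 10 - 3 + 1 = 8

8


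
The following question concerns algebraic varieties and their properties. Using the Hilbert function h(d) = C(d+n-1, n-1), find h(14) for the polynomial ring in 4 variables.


The Hilbert function for the polynomial ring in 4 variables is:
h(d) = C(d+n-1, n-1)
h(14) = C(14+4-1, 4-1) = C(17, 3)
= 17! / (3! * 14!)
= 680

680


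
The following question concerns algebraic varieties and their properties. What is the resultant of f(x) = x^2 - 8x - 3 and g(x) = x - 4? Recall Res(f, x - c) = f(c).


For Res(f, x - c), we evaluate f at x = c.
f(4) = 4^2 - 8*4 - 3
= 16 - 32 - 3
= -16 - 3 = -19
Res(f, g) = -19

-19


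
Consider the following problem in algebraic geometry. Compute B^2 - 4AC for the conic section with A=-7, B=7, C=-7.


The discriminant of a conic Ax^2 + Bxy + Cy^2 + ... = 0 is B^2 - 4AC.
B^2 = 7^2 = 49
4AC = 4*(-7)*(-7) = 196
Discriminant = 49 - 196 = -147

-147


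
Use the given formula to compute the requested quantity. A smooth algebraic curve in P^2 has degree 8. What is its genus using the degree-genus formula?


Using the genus formula for smooth plane curves:
g = (d-1)(d-2)/2
g = (8-1)(8-2)/2
g = 7*6/2
g = 42/2 = 21

21


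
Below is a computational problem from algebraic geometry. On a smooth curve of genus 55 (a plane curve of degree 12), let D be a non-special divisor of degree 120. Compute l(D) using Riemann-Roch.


First, compute the genus of a smooth plane curve of degree 12:
g = (d-1)(d-2)/2 = (12-1)(12-2)/2 = 55
For a non-special divisor D (i.e., h^1(D) = 0), Riemann-Roch gives:
l(D) = deg(D) - g + 1
Since deg(D) = 120 >= 2g - 1 = 109, D is non-special.
l(D) = 120 - 55 + 1 = 66

66


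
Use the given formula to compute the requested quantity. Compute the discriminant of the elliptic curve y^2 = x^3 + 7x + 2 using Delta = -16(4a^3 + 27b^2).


Compute each component:
4a^3 = 4*7^3 = 4*343 = 1372
27b^2 = 27*2^2 = 27*4 = 108
4a^3 + 27b^2 = 1372 + 108 = 1480
Delta = -16*1480 = -23680

-23680


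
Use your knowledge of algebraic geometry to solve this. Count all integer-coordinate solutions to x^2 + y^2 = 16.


Systematically check integer values of x where x^2 <= 16.
For each valid x, check if 16 - x^2 is a perfect square.
x=0: 16 - 0 = 16, sqrt = 4 (valid)
x=4: 16 - 16 = 0, sqrt = 0 (valid)
Total integer solutions found: 4

4


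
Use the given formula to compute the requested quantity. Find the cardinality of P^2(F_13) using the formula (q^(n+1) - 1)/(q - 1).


P^2(F_13) has (q^(n+1) - 1)/(q - 1) points.
= 13^2 + 13^1 + 13^0
= 169 + 13 + 1
= 183

183


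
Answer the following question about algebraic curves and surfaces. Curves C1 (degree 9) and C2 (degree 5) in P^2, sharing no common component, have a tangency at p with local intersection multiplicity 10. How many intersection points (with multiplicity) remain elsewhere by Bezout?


By Bezout's theorem, the total intersection number is d1 * d2.
Total = 9 * 5 = 45
Intersection multiplicity at p = 10
Remaining intersections = 45 - 10 = 35

35


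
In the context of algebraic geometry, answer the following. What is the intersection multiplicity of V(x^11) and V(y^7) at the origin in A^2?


The intersection multiplicity of V(x^a) and V(y^b) at the origin is:
I(O; V(x^11), V(y^7)) = dim_k(k[x,y]/(x^11, y^7))
A basis for k[x,y]/(x^11, y^7) is the set of monomials x^i * y^j
where 0 <= i < 11 and 0 <= j < 7.
The number of such monomials is 11 * 7 = 77

77


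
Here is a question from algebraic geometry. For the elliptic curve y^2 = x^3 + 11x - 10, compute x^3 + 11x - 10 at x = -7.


Compute x^3 + 11x - 10 at x = -7:
x^3 = (-7)^3 = -343
11*x = 11*(-7) = -77
Sum: -343 - 77 - 10 = -430

-430


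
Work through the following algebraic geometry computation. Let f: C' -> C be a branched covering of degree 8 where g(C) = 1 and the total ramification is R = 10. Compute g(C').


Riemann-Hurwitz formula: 2g' - 2 = d(2g - 2) + R
Given: d = 8, g = 1, R = 10
2g' - 2 = 8*(2*1 - 2) + 10
2g' - 2 = 8*0 + 10
2g' - 2 = 0 + 10 = 10
2g' = 12
g' = 6

6


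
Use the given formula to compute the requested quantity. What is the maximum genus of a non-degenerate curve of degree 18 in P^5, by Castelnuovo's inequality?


Castelnuovo's bound: write d - 1 = m(r-1) + epsilon with 0 <= epsilon < r-1.
d - 1 = 18 - 1 = 17
r - 1 = 5 - 1 = 4
17 = 4*4 + 1, so m = 4, epsilon = 1
pi(d, r) = m(m-1)(r-1)/2 + m*epsilon
= 4*3*4/2 + 4*1
= 48/2 + 4
= 24 + 4 = 28

28


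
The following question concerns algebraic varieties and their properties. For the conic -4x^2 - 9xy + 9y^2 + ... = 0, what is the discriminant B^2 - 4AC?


The discriminant of a conic Ax^2 + Bxy + Cy^2 + ... = 0 is B^2 - 4AC.
B^2 = (-9)^2 = 81
4AC = 4*(-4)*9 = -144
Discriminant = 81 + 144 = 225

225


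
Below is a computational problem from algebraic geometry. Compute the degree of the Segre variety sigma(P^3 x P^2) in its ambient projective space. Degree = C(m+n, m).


The degree of the Segre variety P^3 x P^2 is C(m+n, m).
= C(5, 3)
= 10

10


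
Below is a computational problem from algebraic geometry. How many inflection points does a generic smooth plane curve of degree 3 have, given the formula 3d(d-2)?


For a general smooth plane curve C of degree d, the inflection points are
the intersection of C with its Hessian curve, which has degree 3(d-2).
By Bezout, the total intersection number is d * 3(d-2) = 3 * 3 = 9.
For a general curve every flex is ordinary, so each contributes
multiplicity 1 to C·Hess(C), and the number of distinct inflection
points is 3d(d-2).
Inflection points = 3*3*(3-2) = 3*3*1 = 9

9


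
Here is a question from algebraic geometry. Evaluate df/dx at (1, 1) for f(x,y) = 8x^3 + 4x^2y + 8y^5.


df/dx = 3*8*x^2 + 2*4*x^1*y
At (1,1): 3*8*1^2 + 2*4*1^1*1
= 24 + 8
= 32

32


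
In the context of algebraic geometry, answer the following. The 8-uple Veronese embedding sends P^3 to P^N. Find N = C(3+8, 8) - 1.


The Veronese embedding v_d: P^n -> P^N maps each point to all
degree-d monomials in n+1 homogeneous coordinates.
N = C(n+d, d) - 1
N = C(3+8, 8) - 1
N = C(11, 8) - 1
C(11, 8) = 165
N = 165 - 1 = 164

164


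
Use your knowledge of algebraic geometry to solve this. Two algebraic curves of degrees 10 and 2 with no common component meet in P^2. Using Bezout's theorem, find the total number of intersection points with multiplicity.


Bezout's theorem states the intersection count equals the product of degrees.
Intersection count = 10 * 2 = 20

20


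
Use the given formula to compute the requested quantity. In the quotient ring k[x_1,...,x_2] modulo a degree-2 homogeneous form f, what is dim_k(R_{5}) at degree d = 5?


For R = k[x_1,...,x_n]/(f) with f homogeneous of degree e:
The Hilbert series is (1 - t^e)/(1 - t)^n.
So h(d) = C(d+n-1, n-1) - C(d-e+n-1, n-1) for d >= e.
With n=2, e=2, d=5:
C(5+2-1, 2-1) = C(6, 1) = 6
C(5-2+2-1, 2-1) = C(4, 1) = 4
h(5) = 6 - 4 = 2

2


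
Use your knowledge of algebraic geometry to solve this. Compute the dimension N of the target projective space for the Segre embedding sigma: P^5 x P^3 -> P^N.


The Segre embedding maps P^m x P^n into P^N via
all products of coordinates from each factor.
N = (m+1)(n+1) - 1
N = (5+1)(3+1) - 1
N = 6*4 - 1
N = 24 - 1 = 23

23


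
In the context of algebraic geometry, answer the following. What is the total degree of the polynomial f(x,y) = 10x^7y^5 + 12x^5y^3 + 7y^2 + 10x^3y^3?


Examine each term for its total degree (sum of exponents).
  Term '10x^7y^5' has total degree 7+5 = 12.
  Term '12x^5y^3' has total degree 5+3 = 8.
  Term '7y^2' has total degree 0+2 = 2.
  Term '10x^3y^3' has total degree 3+3 = 6.
The maximum total degree among all terms is 12.

12


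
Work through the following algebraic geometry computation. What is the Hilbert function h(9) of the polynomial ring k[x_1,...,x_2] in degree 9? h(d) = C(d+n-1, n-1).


The Hilbert function for the polynomial ring in 2 variables is:
h(d) = C(d+n-1, n-1)
h(9) = C(9+2-1, 2-1) = C(10, 1)
= 10! / (1! * 9!)
= 10

10


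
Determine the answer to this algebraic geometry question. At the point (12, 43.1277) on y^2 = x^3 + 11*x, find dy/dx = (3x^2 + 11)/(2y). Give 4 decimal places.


Using implicit differentiation of y^2 = x^3 + 11*x:
2y * dy/dx = 3x^2 + 11
dy/dx = (3x^2 + 11)/(2y)
Numerator: 3*12^2 + 11 = 443
Denominator: 2*43.1277 = 86.2554
dy/dx = 443/86.2554 = 5.1359

5.1359


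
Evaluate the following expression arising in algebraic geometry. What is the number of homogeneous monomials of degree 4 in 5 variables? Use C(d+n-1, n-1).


The number of degree-4 monomials in 5 variables is C(d+n-1, n-1).
= C(4+5-1, 5-1) = C(8, 4)
= 70

70


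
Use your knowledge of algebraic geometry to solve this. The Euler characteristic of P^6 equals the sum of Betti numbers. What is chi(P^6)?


The complex projective space P^6 has one cell in each even real dimension 0, 2, ..., 12.
The cohomology groups are H^{2k}(P^6) = Z for k = 0,...,6, and 0 otherwise.
Euler characteristic = sum of Betti numbers = 1 per even-dimensional cohomology group.
chi(P^6) = 6 + 1 = 7

7


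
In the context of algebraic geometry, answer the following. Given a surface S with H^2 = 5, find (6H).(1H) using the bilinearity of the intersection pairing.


Using bilinearity of the intersection pairing on a surface S:
(aH).(bH) = ab * (H.H)
We have H^2 = 5.
D.E = (6H).(1H) = 6*1*5
= 6*5
= 30

30


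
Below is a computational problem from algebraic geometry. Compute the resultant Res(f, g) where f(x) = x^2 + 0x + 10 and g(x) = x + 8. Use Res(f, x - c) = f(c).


For Res(f, x - c), we evaluate f at x = c.
f(-8) = (-8)^2 + 0*(-8) + 10
= 64 + 0 + 10
= 64 + 10 = 74
Res(f, g) = 74

74


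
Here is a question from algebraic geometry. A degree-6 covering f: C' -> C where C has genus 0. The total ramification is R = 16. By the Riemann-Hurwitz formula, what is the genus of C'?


Riemann-Hurwitz formula: 2g' - 2 = d(2g - 2) + R
Given: d = 6, g = 0, R = 16
2g' - 2 = 6*(2*0 - 2) + 16
2g' - 2 = 6*(-2) + 16
2g' - 2 = -12 + 16 = 4
2g' = 6
g' = 3

3


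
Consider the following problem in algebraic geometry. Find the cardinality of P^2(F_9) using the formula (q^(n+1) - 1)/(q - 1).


P^2(F_9) has (q^(n+1) - 1)/(q - 1) points.
= 9^2 + 9^1 + 9^0
= 81 + 9 + 1
= 91

91


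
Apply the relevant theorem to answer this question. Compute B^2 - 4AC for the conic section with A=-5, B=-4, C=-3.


The discriminant of a conic Ax^2 + Bxy + Cy^2 + ... = 0 is B^2 - 4AC.
B^2 = (-4)^2 = 16
4AC = 4*(-5)*(-3) = 60
Discriminant = 16 - 60 = -44

-44


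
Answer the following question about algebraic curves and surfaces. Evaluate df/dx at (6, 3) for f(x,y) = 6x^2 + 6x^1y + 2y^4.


df/dx = 2*6*x^1 + 1*6*x^0*y
At (6,3): 2*6*6^1 + 1*6*6^0*3
= 72 + 18
= 90

90


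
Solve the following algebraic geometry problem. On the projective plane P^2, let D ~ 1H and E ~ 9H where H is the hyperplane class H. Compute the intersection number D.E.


Using bilinearity of the intersection pairing on the projective plane P^2:
(aH).(bH) = ab * (H.H)
We have H^2 = 1 (Bezout).
D.E = (1H).(9H) = 1*9*1
= 9*1
= 9

9


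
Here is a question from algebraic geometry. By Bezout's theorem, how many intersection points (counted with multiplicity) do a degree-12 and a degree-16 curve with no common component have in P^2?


Bezout's theorem states the intersection count equals the product of degrees.
Intersection count = 12 * 16 = 192

192
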